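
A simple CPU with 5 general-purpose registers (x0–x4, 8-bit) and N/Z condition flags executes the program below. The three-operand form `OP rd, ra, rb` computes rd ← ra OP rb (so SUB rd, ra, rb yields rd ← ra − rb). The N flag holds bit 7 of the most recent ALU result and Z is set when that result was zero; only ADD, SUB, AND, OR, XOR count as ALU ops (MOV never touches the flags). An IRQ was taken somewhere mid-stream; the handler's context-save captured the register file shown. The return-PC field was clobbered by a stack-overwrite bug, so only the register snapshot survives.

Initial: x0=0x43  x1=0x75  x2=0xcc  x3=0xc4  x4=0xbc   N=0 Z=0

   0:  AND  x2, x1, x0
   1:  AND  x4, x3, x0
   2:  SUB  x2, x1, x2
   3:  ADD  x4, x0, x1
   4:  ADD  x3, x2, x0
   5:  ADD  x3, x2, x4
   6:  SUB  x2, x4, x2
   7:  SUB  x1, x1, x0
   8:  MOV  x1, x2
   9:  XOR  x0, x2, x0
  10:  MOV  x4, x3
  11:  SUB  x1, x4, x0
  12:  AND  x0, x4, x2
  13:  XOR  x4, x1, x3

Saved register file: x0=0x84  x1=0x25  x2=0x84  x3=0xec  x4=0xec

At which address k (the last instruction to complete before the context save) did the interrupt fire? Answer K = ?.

K = 12

after  0: x0=0x43 x1=0x75 x2=0x41 x3=0xc4 x4=0xbc  N=0 Z=0
after  1: x0=0x43 x1=0x75 x2=0x41 x3=0xc4 x4=0x40  N=0 Z=0
after  2: x0=0x43 x1=0x75 x2=0x34 x3=0xc4 x4=0x40  N=0 Z=0
after  3: x0=0x43 x1=0x75 x2=0x34 x3=0xc4 x4=0xb8  N=1 Z=0
after  4: x0=0x43 x1=0x75 x2=0x34 x3=0x77 x4=0xb8  N=0 Z=0
after  5: x0=0x43 x1=0x75 x2=0x34 x3=0xec x4=0xb8  N=1 Z=0
after  6: x0=0x43 x1=0x75 x2=0x84 x3=0xec x4=0xb8  N=1 Z=0
after  7: x0=0x43 x1=0x32 x2=0x84 x3=0xec x4=0xb8  N=0 Z=0
after  8: x0=0x43 x1=0x84 x2=0x84 x3=0xec x4=0xb8  N=0 Z=0
after  9: x0=0xc7 x1=0x84 x2=0x84 x3=0xec x4=0xb8  N=1 Z=0
after 10: x0=0xc7 x1=0x84 x2=0x84 x3=0xec x4=0xec  N=1 Z=0
after 11: x0=0xc7 x1=0x25 x2=0x84 x3=0xec x4=0xec  N=0 Z=0
after 12: x0=0x84 x1=0x25 x2=0x84 x3=0xec x4=0xec  N=1 Z=0
-- IRQ taken; context saved, return-PC = 13 --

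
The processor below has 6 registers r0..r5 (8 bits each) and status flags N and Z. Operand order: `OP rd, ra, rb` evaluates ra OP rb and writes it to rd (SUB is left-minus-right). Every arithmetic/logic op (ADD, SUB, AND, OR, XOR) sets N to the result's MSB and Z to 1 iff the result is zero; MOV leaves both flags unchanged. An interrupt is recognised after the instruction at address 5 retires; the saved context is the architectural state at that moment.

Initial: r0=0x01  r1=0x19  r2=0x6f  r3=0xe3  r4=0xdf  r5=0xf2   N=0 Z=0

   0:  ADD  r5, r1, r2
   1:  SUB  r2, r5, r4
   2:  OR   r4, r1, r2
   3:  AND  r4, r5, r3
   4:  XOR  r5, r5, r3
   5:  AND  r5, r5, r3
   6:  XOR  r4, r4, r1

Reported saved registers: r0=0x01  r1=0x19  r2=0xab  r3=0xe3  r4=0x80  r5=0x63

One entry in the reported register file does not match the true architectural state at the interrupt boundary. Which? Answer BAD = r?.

after  0: r0=0x01 r1=0x19 r2=0x6f r3=0xe3 r4=0xdf r5=0x88  N=1 Z=0
after  1: r0=0x01 r1=0x19 r2=0xa9 r3=0xe3 r4=0xdf r5=0x88  N=1 Z=0
after  2: r0=0x01 r1=0x19 r2=0xa9 r3=0xe3 r4=0xb9 r5=0x88  N=1 Z=0
after  3: r0=0x01 r1=0x19 r2=0xa9 r3=0xe3 r4=0x80 r5=0x88  N=1 Z=0
after  4: r0=0x01 r1=0x19 r2=0xa9 r3=0xe3 r4=0x80 r5=0x6b  N=0 Z=0
after  5: r0=0x01 r1=0x19 r2=0xa9 r3=0xe3 r4=0x80 r5=0x63  N=0 Z=0
-- IRQ taken; context saved, return-PC = 6 --
mismatch: r2: reported 0xab vs actual 0xa9

BAD = r2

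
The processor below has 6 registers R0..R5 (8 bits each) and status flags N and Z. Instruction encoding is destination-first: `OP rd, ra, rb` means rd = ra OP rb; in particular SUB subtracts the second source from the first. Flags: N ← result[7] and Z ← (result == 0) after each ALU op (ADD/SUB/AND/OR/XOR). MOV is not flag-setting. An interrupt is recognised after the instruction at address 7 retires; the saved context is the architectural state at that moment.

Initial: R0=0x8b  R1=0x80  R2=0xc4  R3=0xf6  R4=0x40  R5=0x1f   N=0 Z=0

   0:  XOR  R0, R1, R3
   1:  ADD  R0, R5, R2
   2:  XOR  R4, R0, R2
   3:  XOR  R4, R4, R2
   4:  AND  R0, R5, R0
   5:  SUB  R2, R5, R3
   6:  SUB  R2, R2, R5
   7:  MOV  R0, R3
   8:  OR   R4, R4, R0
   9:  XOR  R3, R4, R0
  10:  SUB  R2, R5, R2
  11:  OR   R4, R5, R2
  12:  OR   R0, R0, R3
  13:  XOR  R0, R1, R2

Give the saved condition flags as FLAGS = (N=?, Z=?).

after  0: R0=0x76 R1=0x80 R2=0xc4 R3=0xf6 R4=0x40 R5=0x1f  N=0 Z=0
after  1: R0=0xe3 R1=0x80 R2=0xc4 R3=0xf6 R4=0x40 R5=0x1f  N=1 Z=0
after  2: R0=0xe3 R1=0x80 R2=0xc4 R3=0xf6 R4=0x27 R5=0x1f  N=0 Z=0
after  3: R0=0xe3 R1=0x80 R2=0xc4 R3=0xf6 R4=0xe3 R5=0x1f  N=1 Z=0
after  4: R0=0x03 R1=0x80 R2=0xc4 R3=0xf6 R4=0xe3 R5=0x1f  N=0 Z=0
after  5: R0=0x03 R1=0x80 R2=0x29 R3=0xf6 R4=0xe3 R5=0x1f  N=0 Z=0
after  6: R0=0x03 R1=0x80 R2=0x0a R3=0xf6 R4=0xe3 R5=0x1f  N=0 Z=0
after  7: R0=0xf6 R1=0x80 R2=0x0a R3=0xf6 R4=0xe3 R5=0x1f  N=0 Z=0
-- IRQ taken; context saved, return-PC = 8 --

FLAGS = (N=0, Z=0)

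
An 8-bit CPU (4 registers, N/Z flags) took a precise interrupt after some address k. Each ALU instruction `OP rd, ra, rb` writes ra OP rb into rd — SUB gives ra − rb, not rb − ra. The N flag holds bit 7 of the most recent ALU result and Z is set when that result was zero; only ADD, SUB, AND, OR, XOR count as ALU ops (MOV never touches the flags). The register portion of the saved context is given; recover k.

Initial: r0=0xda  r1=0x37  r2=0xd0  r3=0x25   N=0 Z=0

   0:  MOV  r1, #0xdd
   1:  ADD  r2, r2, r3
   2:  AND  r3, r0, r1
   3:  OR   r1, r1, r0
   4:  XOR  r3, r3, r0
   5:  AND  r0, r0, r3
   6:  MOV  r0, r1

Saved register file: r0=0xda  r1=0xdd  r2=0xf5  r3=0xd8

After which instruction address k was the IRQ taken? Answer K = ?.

after  0: r0=0xda r1=0xdd r2=0xd0 r3=0x25  N=0 Z=0
after  1: r0=0xda r1=0xdd r2=0xf5 r3=0x25  N=1 Z=0
after  2: r0=0xda r1=0xdd r2=0xf5 r3=0xd8  N=1 Z=0
-- IRQ taken; context saved, return-PC = 3 --

K = 2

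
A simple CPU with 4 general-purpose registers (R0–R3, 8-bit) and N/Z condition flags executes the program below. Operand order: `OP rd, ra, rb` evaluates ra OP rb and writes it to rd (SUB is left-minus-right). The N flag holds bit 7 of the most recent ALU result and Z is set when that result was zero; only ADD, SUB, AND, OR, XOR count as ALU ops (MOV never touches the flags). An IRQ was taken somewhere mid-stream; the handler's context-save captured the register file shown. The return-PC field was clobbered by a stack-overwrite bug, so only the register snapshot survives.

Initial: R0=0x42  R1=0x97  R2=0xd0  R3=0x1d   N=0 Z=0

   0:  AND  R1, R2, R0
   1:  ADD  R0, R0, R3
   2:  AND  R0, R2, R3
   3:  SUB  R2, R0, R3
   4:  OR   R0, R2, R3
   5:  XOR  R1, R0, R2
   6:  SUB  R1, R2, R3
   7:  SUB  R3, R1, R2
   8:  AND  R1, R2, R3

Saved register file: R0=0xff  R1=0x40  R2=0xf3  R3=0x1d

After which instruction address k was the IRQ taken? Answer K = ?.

after  0: R0=0x42 R1=0x40 R2=0xd0 R3=0x1d  N=0 Z=0
after  1: R0=0x5f R1=0x40 R2=0xd0 R3=0x1d  N=0 Z=0
after  2: R0=0x10 R1=0x40 R2=0xd0 R3=0x1d  N=0 Z=0
after  3: R0=0x10 R1=0x40 R2=0xf3 R3=0x1d  N=1 Z=0
after  4: R0=0xff R1=0x40 R2=0xf3 R3=0x1d  N=1 Z=0
-- IRQ taken; context saved, return-PC = 5 --

K = 4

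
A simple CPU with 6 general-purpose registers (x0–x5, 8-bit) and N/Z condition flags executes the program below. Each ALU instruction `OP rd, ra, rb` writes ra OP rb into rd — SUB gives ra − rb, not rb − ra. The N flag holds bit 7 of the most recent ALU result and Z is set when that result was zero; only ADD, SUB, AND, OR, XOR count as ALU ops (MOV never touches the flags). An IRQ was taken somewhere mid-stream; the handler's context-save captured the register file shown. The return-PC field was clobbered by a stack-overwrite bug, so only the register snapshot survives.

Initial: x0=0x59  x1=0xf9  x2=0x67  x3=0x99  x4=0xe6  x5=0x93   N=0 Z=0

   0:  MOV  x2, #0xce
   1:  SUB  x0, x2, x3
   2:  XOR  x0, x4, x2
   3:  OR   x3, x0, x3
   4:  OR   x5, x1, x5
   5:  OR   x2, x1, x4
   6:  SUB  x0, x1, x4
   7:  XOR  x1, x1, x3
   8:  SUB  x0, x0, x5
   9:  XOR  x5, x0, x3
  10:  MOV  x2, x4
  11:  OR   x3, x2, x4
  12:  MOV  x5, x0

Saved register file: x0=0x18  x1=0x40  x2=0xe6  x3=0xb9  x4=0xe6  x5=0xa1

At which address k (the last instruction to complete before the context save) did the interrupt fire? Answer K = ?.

after  0: x0=0x59 x1=0xf9 x2=0xce x3=0x99 x4=0xe6 x5=0x93  N=0 Z=0
after  1: x0=0x35 x1=0xf9 x2=0xce x3=0x99 x4=0xe6 x5=0x93  N=0 Z=0
after  2: x0=0x28 x1=0xf9 x2=0xce x3=0x99 x4=0xe6 x5=0x93  N=0 Z=0
after  3: x0=0x28 x1=0xf9 x2=0xce x3=0xb9 x4=0xe6 x5=0x93  N=1 Z=0
after  4: x0=0x28 x1=0xf9 x2=0xce x3=0xb9 x4=0xe6 x5=0xfb  N=1 Z=0
after  5: x0=0x28 x1=0xf9 x2=0xff x3=0xb9 x4=0xe6 x5=0xfb  N=1 Z=0
after  6: x0=0x13 x1=0xf9 x2=0xff x3=0xb9 x4=0xe6 x5=0xfb  N=0 Z=0
after  7: x0=0x13 x1=0x40 x2=0xff x3=0xb9 x4=0xe6 x5=0xfb  N=0 Z=0
after  8: x0=0x18 x1=0x40 x2=0xff x3=0xb9 x4=0xe6 x5=0xfb  N=0 Z=0
after  9: x0=0x18 x1=0x40 x2=0xff x3=0xb9 x4=0xe6 x5=0xa1  N=1 Z=0
after 10: x0=0x18 x1=0x40 x2=0xe6 x3=0xb9 x4=0xe6 x5=0xa1  N=1 Z=0
-- IRQ taken; context saved, return-PC = 11 --

K = 10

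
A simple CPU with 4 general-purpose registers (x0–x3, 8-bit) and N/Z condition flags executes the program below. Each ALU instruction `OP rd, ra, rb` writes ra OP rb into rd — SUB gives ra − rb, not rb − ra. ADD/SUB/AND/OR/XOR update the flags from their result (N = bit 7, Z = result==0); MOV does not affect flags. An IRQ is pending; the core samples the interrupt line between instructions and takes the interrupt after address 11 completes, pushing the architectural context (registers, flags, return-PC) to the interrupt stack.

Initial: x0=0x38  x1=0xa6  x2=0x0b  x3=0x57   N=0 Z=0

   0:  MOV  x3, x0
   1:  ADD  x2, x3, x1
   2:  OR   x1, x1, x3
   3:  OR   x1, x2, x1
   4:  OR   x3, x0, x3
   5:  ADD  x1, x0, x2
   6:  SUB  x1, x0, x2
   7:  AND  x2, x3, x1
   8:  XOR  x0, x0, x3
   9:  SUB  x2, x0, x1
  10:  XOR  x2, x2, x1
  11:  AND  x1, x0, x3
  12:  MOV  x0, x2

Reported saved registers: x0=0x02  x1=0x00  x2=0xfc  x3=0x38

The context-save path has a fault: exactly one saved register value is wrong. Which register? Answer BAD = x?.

after  0: x0=0x38 x1=0xa6 x2=0x0b x3=0x38  N=0 Z=0
after  1: x0=0x38 x1=0xa6 x2=0xde x3=0x38  N=1 Z=0
after  2: x0=0x38 x1=0xbe x2=0xde x3=0x38  N=1 Z=0
after  3: x0=0x38 x1=0xfe x2=0xde x3=0x38  N=1 Z=0
after  4: x0=0x38 x1=0xfe x2=0xde x3=0x38  N=0 Z=0
after  5: x0=0x38 x1=0x16 x2=0xde x3=0x38  N=0 Z=0
after  6: x0=0x38 x1=0x5a x2=0xde x3=0x38  N=0 Z=0
after  7: x0=0x38 x1=0x5a x2=0x18 x3=0x38  N=0 Z=0
after  8: x0=0x00 x1=0x5a x2=0x18 x3=0x38  N=0 Z=1
after  9: x0=0x00 x1=0x5a x2=0xa6 x3=0x38  N=1 Z=0
after 10: x0=0x00 x1=0x5a x2=0xfc x3=0x38  N=1 Z=0
after 11: x0=0x00 x1=0x00 x2=0xfc x3=0x38  N=0 Z=1
-- IRQ taken; context saved, return-PC = 12 --
mismatch: x0: reported 0x02 vs actual 0x00

BAD = x0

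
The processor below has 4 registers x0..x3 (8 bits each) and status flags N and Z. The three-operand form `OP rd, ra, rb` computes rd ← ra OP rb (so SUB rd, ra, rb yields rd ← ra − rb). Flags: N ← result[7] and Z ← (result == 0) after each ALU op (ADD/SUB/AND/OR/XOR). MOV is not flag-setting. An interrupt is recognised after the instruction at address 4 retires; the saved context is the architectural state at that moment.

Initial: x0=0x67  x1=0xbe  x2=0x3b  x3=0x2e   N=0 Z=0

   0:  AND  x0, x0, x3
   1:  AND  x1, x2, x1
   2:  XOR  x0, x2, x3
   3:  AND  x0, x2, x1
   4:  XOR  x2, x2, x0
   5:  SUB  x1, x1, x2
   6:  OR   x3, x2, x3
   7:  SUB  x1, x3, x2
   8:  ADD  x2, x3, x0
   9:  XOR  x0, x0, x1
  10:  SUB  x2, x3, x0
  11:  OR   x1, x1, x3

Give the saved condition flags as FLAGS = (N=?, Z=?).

FLAGS = (N=0, Z=0)

after  0: x0=0x26 x1=0xbe x2=0x3b x3=0x2e  N=0 Z=0
after  1: x0=0x26 x1=0x3a x2=0x3b x3=0x2e  N=0 Z=0
after  2: x0=0x15 x1=0x3a x2=0x3b x3=0x2e  N=0 Z=0
after  3: x0=0x3a x1=0x3a x2=0x3b x3=0x2e  N=0 Z=0
after  4: x0=0x3a x1=0x3a x2=0x01 x3=0x2e  N=0 Z=0
-- IRQ taken; context saved, return-PC = 5 --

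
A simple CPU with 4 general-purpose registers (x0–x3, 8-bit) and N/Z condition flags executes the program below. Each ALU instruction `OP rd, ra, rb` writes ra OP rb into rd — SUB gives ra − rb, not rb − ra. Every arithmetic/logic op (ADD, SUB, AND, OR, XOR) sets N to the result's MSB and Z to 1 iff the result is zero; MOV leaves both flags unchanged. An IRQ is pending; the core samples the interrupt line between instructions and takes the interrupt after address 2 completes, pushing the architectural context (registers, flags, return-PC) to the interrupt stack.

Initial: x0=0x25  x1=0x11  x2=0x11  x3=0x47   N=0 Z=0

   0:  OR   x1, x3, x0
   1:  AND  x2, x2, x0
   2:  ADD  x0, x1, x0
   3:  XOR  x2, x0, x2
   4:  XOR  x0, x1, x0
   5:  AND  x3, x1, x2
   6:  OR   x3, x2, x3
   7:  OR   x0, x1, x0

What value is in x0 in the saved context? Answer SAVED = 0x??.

SAVED = 0x8c

after  0: x0=0x25 x1=0x67 x2=0x11 x3=0x47  N=0 Z=0
after  1: x0=0x25 x1=0x67 x2=0x01 x3=0x47  N=0 Z=0
after  2: x0=0x8c x1=0x67 x2=0x01 x3=0x47  N=1 Z=0
-- IRQ taken; context saved, return-PC = 3 --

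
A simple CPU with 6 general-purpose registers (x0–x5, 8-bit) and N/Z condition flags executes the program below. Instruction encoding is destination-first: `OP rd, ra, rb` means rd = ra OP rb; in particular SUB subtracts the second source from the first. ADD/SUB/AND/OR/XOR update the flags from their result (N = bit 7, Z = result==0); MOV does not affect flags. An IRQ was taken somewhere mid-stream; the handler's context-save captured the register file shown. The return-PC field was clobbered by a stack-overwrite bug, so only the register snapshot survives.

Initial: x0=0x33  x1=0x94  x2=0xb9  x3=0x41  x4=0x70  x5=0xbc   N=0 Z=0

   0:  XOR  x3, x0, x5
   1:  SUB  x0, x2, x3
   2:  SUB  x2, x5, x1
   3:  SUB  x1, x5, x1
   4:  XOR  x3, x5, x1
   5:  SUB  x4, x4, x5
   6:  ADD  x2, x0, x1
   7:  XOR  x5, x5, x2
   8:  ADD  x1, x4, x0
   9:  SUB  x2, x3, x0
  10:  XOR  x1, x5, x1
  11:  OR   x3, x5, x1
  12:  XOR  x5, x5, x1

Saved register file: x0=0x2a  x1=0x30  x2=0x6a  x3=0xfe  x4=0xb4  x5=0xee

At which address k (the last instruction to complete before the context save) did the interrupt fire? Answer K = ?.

after  0: x0=0x33 x1=0x94 x2=0xb9 x3=0x8f x4=0x70 x5=0xbc  N=1 Z=0
after  1: x0=0x2a x1=0x94 x2=0xb9 x3=0x8f x4=0x70 x5=0xbc  N=0 Z=0
after  2: x0=0x2a x1=0x94 x2=0x28 x3=0x8f x4=0x70 x5=0xbc  N=0 Z=0
after  3: x0=0x2a x1=0x28 x2=0x28 x3=0x8f x4=0x70 x5=0xbc  N=0 Z=0
after  4: x0=0x2a x1=0x28 x2=0x28 x3=0x94 x4=0x70 x5=0xbc  N=1 Z=0
after  5: x0=0x2a x1=0x28 x2=0x28 x3=0x94 x4=0xb4 x5=0xbc  N=1 Z=0
after  6: x0=0x2a x1=0x28 x2=0x52 x3=0x94 x4=0xb4 x5=0xbc  N=0 Z=0
after  7: x0=0x2a x1=0x28 x2=0x52 x3=0x94 x4=0xb4 x5=0xee  N=1 Z=0
after  8: x0=0x2a x1=0xde x2=0x52 x3=0x94 x4=0xb4 x5=0xee  N=1 Z=0
after  9: x0=0x2a x1=0xde x2=0x6a x3=0x94 x4=0xb4 x5=0xee  N=0 Z=0
after 10: x0=0x2a x1=0x30 x2=0x6a x3=0x94 x4=0xb4 x5=0xee  N=0 Z=0
after 11: x0=0x2a x1=0x30 x2=0x6a x3=0xfe x4=0xb4 x5=0xee  N=1 Z=0
-- IRQ taken; context saved, return-PC = 12 --

K = 11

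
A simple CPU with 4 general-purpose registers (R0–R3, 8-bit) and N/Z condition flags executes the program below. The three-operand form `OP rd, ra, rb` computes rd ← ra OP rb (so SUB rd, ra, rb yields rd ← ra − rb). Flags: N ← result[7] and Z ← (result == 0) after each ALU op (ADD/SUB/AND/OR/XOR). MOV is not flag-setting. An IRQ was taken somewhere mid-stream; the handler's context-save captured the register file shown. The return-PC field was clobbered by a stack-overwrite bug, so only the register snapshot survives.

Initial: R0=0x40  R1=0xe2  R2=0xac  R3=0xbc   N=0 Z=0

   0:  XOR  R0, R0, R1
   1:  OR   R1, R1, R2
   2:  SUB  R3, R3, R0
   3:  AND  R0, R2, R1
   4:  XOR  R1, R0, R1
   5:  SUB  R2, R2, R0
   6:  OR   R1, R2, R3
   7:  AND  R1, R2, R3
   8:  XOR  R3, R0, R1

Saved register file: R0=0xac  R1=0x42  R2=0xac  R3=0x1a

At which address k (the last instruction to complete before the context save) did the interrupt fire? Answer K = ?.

after  0: R0=0xa2 R1=0xe2 R2=0xac R3=0xbc  N=1 Z=0
after  1: R0=0xa2 R1=0xee R2=0xac R3=0xbc  N=1 Z=0
after  2: R0=0xa2 R1=0xee R2=0xac R3=0x1a  N=0 Z=0
after  3: R0=0xac R1=0xee R2=0xac R3=0x1a  N=1 Z=0
after  4: R0=0xac R1=0x42 R2=0xac R3=0x1a  N=0 Z=0
-- IRQ taken; context saved, return-PC = 5 --

K = 4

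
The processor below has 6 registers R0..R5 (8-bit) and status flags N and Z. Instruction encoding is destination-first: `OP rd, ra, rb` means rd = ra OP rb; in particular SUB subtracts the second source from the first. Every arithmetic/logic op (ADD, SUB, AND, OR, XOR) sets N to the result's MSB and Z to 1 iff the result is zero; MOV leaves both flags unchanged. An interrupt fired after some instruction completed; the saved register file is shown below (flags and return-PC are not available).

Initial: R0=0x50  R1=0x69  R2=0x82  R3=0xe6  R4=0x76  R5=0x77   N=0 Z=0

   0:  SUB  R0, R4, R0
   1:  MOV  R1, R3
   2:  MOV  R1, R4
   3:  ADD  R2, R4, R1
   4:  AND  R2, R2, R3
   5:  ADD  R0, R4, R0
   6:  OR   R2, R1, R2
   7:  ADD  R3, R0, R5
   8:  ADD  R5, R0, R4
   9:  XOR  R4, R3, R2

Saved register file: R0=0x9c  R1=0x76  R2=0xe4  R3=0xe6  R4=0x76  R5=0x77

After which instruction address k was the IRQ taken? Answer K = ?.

K = 5

after  0: R0=0x26 R1=0x69 R2=0x82 R3=0xe6 R4=0x76 R5=0x77  N=0 Z=0
after  1: R0=0x26 R1=0xe6 R2=0x82 R3=0xe6 R4=0x76 R5=0x77  N=0 Z=0
after  2: R0=0x26 R1=0x76 R2=0x82 R3=0xe6 R4=0x76 R5=0x77  N=0 Z=0
after  3: R0=0x26 R1=0x76 R2=0xec R3=0xe6 R4=0x76 R5=0x77  N=1 Z=0
after  4: R0=0x26 R1=0x76 R2=0xe4 R3=0xe6 R4=0x76 R5=0x77  N=1 Z=0
after  5: R0=0x9c R1=0x76 R2=0xe4 R3=0xe6 R4=0x76 R5=0x77  N=1 Z=0
-- IRQ taken; context saved, return-PC = 6 --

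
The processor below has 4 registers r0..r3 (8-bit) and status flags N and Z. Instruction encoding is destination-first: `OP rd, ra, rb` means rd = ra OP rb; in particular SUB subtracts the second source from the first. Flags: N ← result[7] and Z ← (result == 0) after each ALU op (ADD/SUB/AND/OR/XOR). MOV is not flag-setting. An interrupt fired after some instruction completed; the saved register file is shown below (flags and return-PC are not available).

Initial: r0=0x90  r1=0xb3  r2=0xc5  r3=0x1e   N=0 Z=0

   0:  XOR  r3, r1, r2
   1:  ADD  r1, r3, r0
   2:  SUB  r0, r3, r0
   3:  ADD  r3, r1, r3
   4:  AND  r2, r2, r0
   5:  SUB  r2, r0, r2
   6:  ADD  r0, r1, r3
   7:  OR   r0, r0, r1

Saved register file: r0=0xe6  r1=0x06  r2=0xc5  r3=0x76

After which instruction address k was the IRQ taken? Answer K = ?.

after  0: r0=0x90 r1=0xb3 r2=0xc5 r3=0x76  N=0 Z=0
after  1: r0=0x90 r1=0x06 r2=0xc5 r3=0x76  N=0 Z=0
after  2: r0=0xe6 r1=0x06 r2=0xc5 r3=0x76  N=1 Z=0
-- IRQ taken; context saved, return-PC = 3 --

K = 2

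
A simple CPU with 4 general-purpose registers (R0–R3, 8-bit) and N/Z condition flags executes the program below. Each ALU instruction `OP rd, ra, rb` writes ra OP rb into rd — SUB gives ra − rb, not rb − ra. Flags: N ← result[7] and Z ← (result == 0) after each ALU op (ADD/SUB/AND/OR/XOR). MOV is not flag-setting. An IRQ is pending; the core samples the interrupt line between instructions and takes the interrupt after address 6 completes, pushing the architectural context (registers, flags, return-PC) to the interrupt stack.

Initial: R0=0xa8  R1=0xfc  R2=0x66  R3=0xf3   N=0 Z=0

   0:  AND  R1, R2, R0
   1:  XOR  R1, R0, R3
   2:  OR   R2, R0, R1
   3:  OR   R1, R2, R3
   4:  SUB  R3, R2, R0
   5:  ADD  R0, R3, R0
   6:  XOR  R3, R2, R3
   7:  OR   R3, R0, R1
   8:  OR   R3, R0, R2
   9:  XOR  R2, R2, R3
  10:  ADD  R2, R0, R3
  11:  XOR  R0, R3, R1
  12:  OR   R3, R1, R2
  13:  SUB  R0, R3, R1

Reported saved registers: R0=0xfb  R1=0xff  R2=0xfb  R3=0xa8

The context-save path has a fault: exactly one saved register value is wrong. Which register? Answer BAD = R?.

BAD = R1

after  0: R0=0xa8 R1=0x20 R2=0x66 R3=0xf3  N=0 Z=0
after  1: R0=0xa8 R1=0x5b R2=0x66 R3=0xf3  N=0 Z=0
after  2: R0=0xa8 R1=0x5b R2=0xfb R3=0xf3  N=1 Z=0
after  3: R0=0xa8 R1=0xfb R2=0xfb R3=0xf3  N=1 Z=0
after  4: R0=0xa8 R1=0xfb R2=0xfb R3=0x53  N=0 Z=0
after  5: R0=0xfb R1=0xfb R2=0xfb R3=0x53  N=1 Z=0
after  6: R0=0xfb R1=0xfb R2=0xfb R3=0xa8  N=1 Z=0
-- IRQ taken; context saved, return-PC = 7 --
mismatch: R1: reported 0xff vs actual 0xfb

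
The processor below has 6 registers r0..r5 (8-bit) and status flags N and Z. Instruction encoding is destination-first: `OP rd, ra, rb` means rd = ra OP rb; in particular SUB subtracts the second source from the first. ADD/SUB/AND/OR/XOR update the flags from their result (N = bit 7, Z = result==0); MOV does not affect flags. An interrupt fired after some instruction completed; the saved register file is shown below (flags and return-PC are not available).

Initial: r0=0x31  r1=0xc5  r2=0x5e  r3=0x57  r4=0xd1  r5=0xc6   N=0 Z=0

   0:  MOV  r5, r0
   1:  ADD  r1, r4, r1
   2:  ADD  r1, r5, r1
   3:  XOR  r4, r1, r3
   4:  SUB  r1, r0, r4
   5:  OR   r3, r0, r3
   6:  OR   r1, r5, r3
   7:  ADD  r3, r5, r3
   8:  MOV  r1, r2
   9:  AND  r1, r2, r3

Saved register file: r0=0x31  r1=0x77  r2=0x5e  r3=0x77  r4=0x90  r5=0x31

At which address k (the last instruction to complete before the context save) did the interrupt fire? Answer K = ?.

after  0: r0=0x31 r1=0xc5 r2=0x5e r3=0x57 r4=0xd1 r5=0x31  N=0 Z=0
after  1: r0=0x31 r1=0x96 r2=0x5e r3=0x57 r4=0xd1 r5=0x31  N=1 Z=0
after  2: r0=0x31 r1=0xc7 r2=0x5e r3=0x57 r4=0xd1 r5=0x31  N=1 Z=0
after  3: r0=0x31 r1=0xc7 r2=0x5e r3=0x57 r4=0x90 r5=0x31  N=1 Z=0
after  4: r0=0x31 r1=0xa1 r2=0x5e r3=0x57 r4=0x90 r5=0x31  N=1 Z=0
after  5: r0=0x31 r1=0xa1 r2=0x5e r3=0x77 r4=0x90 r5=0x31  N=0 Z=0
after  6: r0=0x31 r1=0x77 r2=0x5e r3=0x77 r4=0x90 r5=0x31  N=0 Z=0
-- IRQ taken; context saved, return-PC = 7 --

K = 6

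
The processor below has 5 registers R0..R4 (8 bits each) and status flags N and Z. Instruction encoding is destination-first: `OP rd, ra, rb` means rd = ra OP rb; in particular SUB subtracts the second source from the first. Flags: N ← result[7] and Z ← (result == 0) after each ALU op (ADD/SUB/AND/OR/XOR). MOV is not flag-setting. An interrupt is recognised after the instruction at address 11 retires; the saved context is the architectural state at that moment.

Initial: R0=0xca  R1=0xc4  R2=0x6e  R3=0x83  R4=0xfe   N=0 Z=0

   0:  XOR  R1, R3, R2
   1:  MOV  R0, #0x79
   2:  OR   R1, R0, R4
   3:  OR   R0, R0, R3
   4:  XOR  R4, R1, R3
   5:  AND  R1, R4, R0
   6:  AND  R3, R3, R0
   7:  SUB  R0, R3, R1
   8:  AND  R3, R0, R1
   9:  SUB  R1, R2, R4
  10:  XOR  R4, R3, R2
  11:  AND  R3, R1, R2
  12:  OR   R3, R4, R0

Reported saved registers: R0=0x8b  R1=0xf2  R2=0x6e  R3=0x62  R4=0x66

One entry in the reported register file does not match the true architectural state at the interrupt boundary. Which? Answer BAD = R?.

after  0: R0=0xca R1=0xed R2=0x6e R3=0x83 R4=0xfe  N=1 Z=0
after  1: R0=0x79 R1=0xed R2=0x6e R3=0x83 R4=0xfe  N=1 Z=0
after  2: R0=0x79 R1=0xff R2=0x6e R3=0x83 R4=0xfe  N=1 Z=0
after  3: R0=0xfb R1=0xff R2=0x6e R3=0x83 R4=0xfe  N=1 Z=0
after  4: R0=0xfb R1=0xff R2=0x6e R3=0x83 R4=0x7c  N=0 Z=0
after  5: R0=0xfb R1=0x78 R2=0x6e R3=0x83 R4=0x7c  N=0 Z=0
after  6: R0=0xfb R1=0x78 R2=0x6e R3=0x83 R4=0x7c  N=1 Z=0
after  7: R0=0x0b R1=0x78 R2=0x6e R3=0x83 R4=0x7c  N=0 Z=0
after  8: R0=0x0b R1=0x78 R2=0x6e R3=0x08 R4=0x7c  N=0 Z=0
after  9: R0=0x0b R1=0xf2 R2=0x6e R3=0x08 R4=0x7c  N=1 Z=0
after 10: R0=0x0b R1=0xf2 R2=0x6e R3=0x08 R4=0x66  N=0 Z=0
after 11: R0=0x0b R1=0xf2 R2=0x6e R3=0x62 R4=0x66  N=0 Z=0
-- IRQ taken; context saved, return-PC = 12 --
mismatch: R0: reported 0x8b vs actual 0x0b

BAD = R0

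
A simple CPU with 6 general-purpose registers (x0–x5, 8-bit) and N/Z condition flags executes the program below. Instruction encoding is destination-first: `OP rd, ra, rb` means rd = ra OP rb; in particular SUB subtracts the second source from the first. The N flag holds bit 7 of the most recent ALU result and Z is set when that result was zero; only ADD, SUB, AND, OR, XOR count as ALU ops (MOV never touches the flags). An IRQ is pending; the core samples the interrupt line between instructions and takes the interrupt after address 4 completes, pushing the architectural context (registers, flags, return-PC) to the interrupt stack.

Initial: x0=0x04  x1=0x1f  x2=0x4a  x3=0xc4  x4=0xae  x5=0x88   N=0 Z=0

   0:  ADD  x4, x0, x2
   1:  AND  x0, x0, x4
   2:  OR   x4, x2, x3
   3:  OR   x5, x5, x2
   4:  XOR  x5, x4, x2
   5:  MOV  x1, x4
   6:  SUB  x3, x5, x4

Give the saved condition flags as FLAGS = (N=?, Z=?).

FLAGS = (N=1, Z=0)

after  0: x0=0x04 x1=0x1f x2=0x4a x3=0xc4 x4=0x4e x5=0x88  N=0 Z=0
after  1: x0=0x04 x1=0x1f x2=0x4a x3=0xc4 x4=0x4e x5=0x88  N=0 Z=0
after  2: x0=0x04 x1=0x1f x2=0x4a x3=0xc4 x4=0xce x5=0x88  N=1 Z=0
after  3: x0=0x04 x1=0x1f x2=0x4a x3=0xc4 x4=0xce x5=0xca  N=1 Z=0
after  4: x0=0x04 x1=0x1f x2=0x4a x3=0xc4 x4=0xce x5=0x84  N=1 Z=0
-- IRQ taken; context saved, return-PC = 5 --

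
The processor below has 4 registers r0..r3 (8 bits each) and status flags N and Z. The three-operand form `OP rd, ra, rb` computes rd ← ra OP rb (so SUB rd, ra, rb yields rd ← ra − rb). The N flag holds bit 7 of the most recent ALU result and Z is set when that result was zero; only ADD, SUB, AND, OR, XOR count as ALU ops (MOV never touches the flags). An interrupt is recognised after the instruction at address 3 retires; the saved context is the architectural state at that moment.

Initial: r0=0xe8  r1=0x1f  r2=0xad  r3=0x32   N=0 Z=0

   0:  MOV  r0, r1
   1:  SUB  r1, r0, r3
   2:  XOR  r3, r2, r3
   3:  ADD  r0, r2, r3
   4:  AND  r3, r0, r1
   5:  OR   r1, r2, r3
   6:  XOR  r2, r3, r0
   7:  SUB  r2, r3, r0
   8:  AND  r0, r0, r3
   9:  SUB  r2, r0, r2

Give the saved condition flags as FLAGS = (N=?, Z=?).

FLAGS = (N=0, Z=0)

after  0: r0=0x1f r1=0x1f r2=0xad r3=0x32  N=0 Z=0
after  1: r0=0x1f r1=0xed r2=0xad r3=0x32  N=1 Z=0
after  2: r0=0x1f r1=0xed r2=0xad r3=0x9f  N=1 Z=0
after  3: r0=0x4c r1=0xed r2=0xad r3=0x9f  N=0 Z=0
-- IRQ taken; context saved, return-PC = 4 --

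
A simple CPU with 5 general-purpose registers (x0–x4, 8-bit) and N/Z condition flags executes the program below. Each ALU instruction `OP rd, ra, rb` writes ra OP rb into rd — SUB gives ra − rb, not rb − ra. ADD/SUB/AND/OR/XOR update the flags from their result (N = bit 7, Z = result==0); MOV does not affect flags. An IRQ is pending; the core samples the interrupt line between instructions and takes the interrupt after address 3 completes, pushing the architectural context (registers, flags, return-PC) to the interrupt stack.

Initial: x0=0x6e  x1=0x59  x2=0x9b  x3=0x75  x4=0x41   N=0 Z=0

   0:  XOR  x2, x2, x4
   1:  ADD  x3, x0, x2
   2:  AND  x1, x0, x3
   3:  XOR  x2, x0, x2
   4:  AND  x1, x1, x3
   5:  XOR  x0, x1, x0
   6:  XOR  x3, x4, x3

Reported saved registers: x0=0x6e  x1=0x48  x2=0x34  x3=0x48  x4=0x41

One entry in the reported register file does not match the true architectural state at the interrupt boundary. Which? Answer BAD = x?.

BAD = x2

after  0: x0=0x6e x1=0x59 x2=0xda x3=0x75 x4=0x41  N=1 Z=0
after  1: x0=0x6e x1=0x59 x2=0xda x3=0x48 x4=0x41  N=0 Z=0
after  2: x0=0x6e x1=0x48 x2=0xda x3=0x48 x4=0x41  N=0 Z=0
after  3: x0=0x6e x1=0x48 x2=0xb4 x3=0x48 x4=0x41  N=1 Z=0
-- IRQ taken; context saved, return-PC = 4 --
mismatch: x2: reported 0x34 vs actual 0xb4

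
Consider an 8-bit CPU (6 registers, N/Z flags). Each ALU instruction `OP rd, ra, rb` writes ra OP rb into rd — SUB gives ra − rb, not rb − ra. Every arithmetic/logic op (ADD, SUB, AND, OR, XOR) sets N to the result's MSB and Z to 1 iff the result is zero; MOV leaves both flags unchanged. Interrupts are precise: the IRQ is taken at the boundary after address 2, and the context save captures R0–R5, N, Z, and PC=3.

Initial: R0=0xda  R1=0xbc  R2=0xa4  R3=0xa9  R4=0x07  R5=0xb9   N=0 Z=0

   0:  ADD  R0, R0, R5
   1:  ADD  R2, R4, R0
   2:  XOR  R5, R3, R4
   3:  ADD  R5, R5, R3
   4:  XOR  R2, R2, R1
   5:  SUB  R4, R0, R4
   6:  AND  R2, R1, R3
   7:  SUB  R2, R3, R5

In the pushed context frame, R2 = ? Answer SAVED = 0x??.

after  0: R0=0x93 R1=0xbc R2=0xa4 R3=0xa9 R4=0x07 R5=0xb9  N=1 Z=0
after  1: R0=0x93 R1=0xbc R2=0x9a R3=0xa9 R4=0x07 R5=0xb9  N=1 Z=0
after  2: R0=0x93 R1=0xbc R2=0x9a R3=0xa9 R4=0x07 R5=0xae  N=1 Z=0
-- IRQ taken; context saved, return-PC = 3 --

SAVED = 0x9a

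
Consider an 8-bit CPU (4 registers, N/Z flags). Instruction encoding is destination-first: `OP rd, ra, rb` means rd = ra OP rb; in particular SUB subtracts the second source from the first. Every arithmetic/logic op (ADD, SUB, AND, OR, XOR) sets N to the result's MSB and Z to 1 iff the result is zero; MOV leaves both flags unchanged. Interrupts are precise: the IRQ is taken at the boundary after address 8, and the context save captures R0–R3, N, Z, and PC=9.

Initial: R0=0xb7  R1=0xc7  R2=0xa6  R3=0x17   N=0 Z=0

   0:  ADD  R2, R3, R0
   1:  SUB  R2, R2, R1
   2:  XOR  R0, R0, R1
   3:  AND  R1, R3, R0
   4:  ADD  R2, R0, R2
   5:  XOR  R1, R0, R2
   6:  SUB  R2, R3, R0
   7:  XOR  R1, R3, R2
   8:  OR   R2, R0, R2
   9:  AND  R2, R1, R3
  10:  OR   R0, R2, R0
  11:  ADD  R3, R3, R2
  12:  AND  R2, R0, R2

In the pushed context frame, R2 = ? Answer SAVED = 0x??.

SAVED = 0xf7

after  0: R0=0xb7 R1=0xc7 R2=0xce R3=0x17  N=1 Z=0
after  1: R0=0xb7 R1=0xc7 R2=0x07 R3=0x17  N=0 Z=0
after  2: R0=0x70 R1=0xc7 R2=0x07 R3=0x17  N=0 Z=0
after  3: R0=0x70 R1=0x10 R2=0x07 R3=0x17  N=0 Z=0
after  4: R0=0x70 R1=0x10 R2=0x77 R3=0x17  N=0 Z=0
after  5: R0=0x70 R1=0x07 R2=0x77 R3=0x17  N=0 Z=0
after  6: R0=0x70 R1=0x07 R2=0xa7 R3=0x17  N=1 Z=0
after  7: R0=0x70 R1=0xb0 R2=0xa7 R3=0x17  N=1 Z=0
after  8: R0=0x70 R1=0xb0 R2=0xf7 R3=0x17  N=1 Z=0
-- IRQ taken; context saved, return-PC = 9 --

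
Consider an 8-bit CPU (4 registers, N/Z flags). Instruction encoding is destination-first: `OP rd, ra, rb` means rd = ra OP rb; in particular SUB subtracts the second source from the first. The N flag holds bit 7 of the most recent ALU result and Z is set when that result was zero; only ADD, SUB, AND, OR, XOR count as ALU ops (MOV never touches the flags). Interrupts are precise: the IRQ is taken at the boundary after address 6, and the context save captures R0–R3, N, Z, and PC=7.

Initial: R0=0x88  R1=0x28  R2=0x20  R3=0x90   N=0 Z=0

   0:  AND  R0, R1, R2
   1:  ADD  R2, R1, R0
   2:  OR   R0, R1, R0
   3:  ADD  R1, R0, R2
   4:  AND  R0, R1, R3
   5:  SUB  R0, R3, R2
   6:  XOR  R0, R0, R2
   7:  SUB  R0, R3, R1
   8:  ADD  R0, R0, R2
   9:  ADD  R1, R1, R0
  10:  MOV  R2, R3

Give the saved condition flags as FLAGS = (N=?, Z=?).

FLAGS = (N=0, Z=1)

after  0: R0=0x20 R1=0x28 R2=0x20 R3=0x90  N=0 Z=0
after  1: R0=0x20 R1=0x28 R2=0x48 R3=0x90  N=0 Z=0
after  2: R0=0x28 R1=0x28 R2=0x48 R3=0x90  N=0 Z=0
after  3: R0=0x28 R1=0x70 R2=0x48 R3=0x90  N=0 Z=0
after  4: R0=0x10 R1=0x70 R2=0x48 R3=0x90  N=0 Z=0
after  5: R0=0x48 R1=0x70 R2=0x48 R3=0x90  N=0 Z=0
after  6: R0=0x00 R1=0x70 R2=0x48 R3=0x90  N=0 Z=1
-- IRQ taken; context saved, return-PC = 7 --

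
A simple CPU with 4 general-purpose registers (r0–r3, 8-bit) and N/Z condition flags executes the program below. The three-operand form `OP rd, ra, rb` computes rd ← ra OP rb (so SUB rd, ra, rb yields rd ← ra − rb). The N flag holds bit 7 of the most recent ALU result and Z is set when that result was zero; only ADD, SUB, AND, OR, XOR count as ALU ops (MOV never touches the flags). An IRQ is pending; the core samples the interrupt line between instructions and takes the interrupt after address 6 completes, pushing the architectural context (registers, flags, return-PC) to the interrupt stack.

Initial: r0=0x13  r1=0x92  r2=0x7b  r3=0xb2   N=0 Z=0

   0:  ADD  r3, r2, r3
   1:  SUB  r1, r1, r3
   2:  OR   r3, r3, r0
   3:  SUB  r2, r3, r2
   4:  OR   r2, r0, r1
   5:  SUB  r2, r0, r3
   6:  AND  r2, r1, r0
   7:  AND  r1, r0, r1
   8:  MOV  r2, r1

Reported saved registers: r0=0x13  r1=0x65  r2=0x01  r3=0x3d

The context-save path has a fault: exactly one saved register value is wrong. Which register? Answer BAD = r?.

after  0: r0=0x13 r1=0x92 r2=0x7b r3=0x2d  N=0 Z=0
after  1: r0=0x13 r1=0x65 r2=0x7b r3=0x2d  N=0 Z=0
after  2: r0=0x13 r1=0x65 r2=0x7b r3=0x3f  N=0 Z=0
after  3: r0=0x13 r1=0x65 r2=0xc4 r3=0x3f  N=1 Z=0
after  4: r0=0x13 r1=0x65 r2=0x77 r3=0x3f  N=0 Z=0
after  5: r0=0x13 r1=0x65 r2=0xd4 r3=0x3f  N=1 Z=0
after  6: r0=0x13 r1=0x65 r2=0x01 r3=0x3f  N=0 Z=0
-- IRQ taken; context saved, return-PC = 7 --
mismatch: r3: reported 0x3d vs actual 0x3f

BAD = r3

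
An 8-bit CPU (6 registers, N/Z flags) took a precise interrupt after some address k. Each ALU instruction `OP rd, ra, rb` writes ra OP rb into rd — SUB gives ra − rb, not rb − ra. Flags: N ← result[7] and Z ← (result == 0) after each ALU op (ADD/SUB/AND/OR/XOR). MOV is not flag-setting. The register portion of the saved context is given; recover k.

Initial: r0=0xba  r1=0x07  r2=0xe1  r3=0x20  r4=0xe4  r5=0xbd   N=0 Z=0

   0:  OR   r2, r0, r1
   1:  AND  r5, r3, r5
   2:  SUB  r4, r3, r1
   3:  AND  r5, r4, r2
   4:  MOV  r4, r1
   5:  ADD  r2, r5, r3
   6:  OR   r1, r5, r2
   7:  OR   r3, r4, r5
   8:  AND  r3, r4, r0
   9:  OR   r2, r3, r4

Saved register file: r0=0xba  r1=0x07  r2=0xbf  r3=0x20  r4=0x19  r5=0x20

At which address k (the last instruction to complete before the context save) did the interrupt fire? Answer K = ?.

K = 2

after  0: r0=0xba r1=0x07 r2=0xbf r3=0x20 r4=0xe4 r5=0xbd  N=1 Z=0
after  1: r0=0xba r1=0x07 r2=0xbf r3=0x20 r4=0xe4 r5=0x20  N=0 Z=0
after  2: r0=0xba r1=0x07 r2=0xbf r3=0x20 r4=0x19 r5=0x20  N=0 Z=0
-- IRQ taken; context saved, return-PC = 3 --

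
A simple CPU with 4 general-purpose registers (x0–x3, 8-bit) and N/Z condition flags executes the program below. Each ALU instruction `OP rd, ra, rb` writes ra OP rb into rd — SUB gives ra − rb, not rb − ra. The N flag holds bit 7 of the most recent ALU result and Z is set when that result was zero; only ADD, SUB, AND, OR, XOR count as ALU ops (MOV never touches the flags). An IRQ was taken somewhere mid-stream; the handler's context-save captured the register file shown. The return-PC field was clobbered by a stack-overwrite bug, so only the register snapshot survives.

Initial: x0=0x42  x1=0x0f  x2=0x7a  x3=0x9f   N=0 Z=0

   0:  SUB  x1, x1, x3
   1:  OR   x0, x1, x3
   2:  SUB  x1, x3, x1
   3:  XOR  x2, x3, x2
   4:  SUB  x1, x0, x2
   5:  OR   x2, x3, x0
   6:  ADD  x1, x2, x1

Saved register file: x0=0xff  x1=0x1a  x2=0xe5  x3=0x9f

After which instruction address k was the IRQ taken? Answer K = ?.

K = 4

after  0: x0=0x42 x1=0x70 x2=0x7a x3=0x9f  N=0 Z=0
after  1: x0=0xff x1=0x70 x2=0x7a x3=0x9f  N=1 Z=0
after  2: x0=0xff x1=0x2f x2=0x7a x3=0x9f  N=0 Z=0
after  3: x0=0xff x1=0x2f x2=0xe5 x3=0x9f  N=1 Z=0
after  4: x0=0xff x1=0x1a x2=0xe5 x3=0x9f  N=0 Z=0
-- IRQ taken; context saved, return-PC = 5 --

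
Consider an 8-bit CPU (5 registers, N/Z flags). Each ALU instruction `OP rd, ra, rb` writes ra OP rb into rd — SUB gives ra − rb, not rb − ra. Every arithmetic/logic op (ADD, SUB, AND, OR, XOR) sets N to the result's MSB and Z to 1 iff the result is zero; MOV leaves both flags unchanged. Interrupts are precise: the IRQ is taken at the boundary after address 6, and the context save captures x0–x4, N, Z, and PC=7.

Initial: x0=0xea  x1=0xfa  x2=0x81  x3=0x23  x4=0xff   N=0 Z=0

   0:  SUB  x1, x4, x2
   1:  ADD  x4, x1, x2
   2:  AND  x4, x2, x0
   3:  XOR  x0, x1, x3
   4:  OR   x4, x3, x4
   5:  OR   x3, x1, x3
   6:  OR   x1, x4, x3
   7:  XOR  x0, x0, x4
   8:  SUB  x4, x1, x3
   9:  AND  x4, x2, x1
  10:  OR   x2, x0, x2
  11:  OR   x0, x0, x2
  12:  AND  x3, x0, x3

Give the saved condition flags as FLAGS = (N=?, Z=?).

after  0: x0=0xea x1=0x7e x2=0x81 x3=0x23 x4=0xff  N=0 Z=0
after  1: x0=0xea x1=0x7e x2=0x81 x3=0x23 x4=0xff  N=1 Z=0
after  2: x0=0xea x1=0x7e x2=0x81 x3=0x23 x4=0x80  N=1 Z=0
after  3: x0=0x5d x1=0x7e x2=0x81 x3=0x23 x4=0x80  N=0 Z=0
after  4: x0=0x5d x1=0x7e x2=0x81 x3=0x23 x4=0xa3  N=1 Z=0
after  5: x0=0x5d x1=0x7e x2=0x81 x3=0x7f x4=0xa3  N=0 Z=0
after  6: x0=0x5d x1=0xff x2=0x81 x3=0x7f x4=0xa3  N=1 Z=0
-- IRQ taken; context saved, return-PC = 7 --

FLAGS = (N=1, Z=0)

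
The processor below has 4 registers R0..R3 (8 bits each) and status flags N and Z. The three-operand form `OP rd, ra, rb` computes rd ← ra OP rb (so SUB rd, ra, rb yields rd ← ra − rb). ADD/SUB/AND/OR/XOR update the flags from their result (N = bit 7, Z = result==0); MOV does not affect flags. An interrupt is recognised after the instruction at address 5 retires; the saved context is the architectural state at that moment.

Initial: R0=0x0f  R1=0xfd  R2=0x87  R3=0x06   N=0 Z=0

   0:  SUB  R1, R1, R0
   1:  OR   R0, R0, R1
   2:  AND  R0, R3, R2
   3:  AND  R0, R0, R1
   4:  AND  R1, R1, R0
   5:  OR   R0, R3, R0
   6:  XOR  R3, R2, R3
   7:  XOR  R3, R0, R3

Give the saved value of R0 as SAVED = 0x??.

SAVED = 0x06

after  0: R0=0x0f R1=0xee R2=0x87 R3=0x06  N=1 Z=0
after  1: R0=0xef R1=0xee R2=0x87 R3=0x06  N=1 Z=0
after  2: R0=0x06 R1=0xee R2=0x87 R3=0x06  N=0 Z=0
after  3: R0=0x06 R1=0xee R2=0x87 R3=0x06  N=0 Z=0
after  4: R0=0x06 R1=0x06 R2=0x87 R3=0x06  N=0 Z=0
after  5: R0=0x06 R1=0x06 R2=0x87 R3=0x06  N=0 Z=0
-- IRQ taken; context saved, return-PC = 6 --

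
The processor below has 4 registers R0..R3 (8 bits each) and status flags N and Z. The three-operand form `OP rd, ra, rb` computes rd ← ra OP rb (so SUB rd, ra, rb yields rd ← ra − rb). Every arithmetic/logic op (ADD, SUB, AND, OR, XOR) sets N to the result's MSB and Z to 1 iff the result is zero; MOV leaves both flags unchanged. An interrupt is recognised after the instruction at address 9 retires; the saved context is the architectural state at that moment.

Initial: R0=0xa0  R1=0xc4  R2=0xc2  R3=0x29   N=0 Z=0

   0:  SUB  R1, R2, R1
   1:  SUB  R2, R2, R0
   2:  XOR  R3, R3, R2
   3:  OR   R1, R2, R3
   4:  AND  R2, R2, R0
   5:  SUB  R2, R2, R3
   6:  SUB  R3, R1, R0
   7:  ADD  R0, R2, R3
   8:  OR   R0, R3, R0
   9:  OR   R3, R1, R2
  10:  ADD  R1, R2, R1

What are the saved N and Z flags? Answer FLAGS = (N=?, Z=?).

after  0: R0=0xa0 R1=0xfe R2=0xc2 R3=0x29  N=1 Z=0
after  1: R0=0xa0 R1=0xfe R2=0x22 R3=0x29  N=0 Z=0
after  2: R0=0xa0 R1=0xfe R2=0x22 R3=0x0b  N=0 Z=0
after  3: R0=0xa0 R1=0x2b R2=0x22 R3=0x0b  N=0 Z=0
after  4: R0=0xa0 R1=0x2b R2=0x20 R3=0x0b  N=0 Z=0
after  5: R0=0xa0 R1=0x2b R2=0x15 R3=0x0b  N=0 Z=0
after  6: R0=0xa0 R1=0x2b R2=0x15 R3=0x8b  N=1 Z=0
after  7: R0=0xa0 R1=0x2b R2=0x15 R3=0x8b  N=1 Z=0
after  8: R0=0xab R1=0x2b R2=0x15 R3=0x8b  N=1 Z=0
after  9: R0=0xab R1=0x2b R2=0x15 R3=0x3f  N=0 Z=0
-- IRQ taken; context saved, return-PC = 10 --

FLAGS = (N=0, Z=0)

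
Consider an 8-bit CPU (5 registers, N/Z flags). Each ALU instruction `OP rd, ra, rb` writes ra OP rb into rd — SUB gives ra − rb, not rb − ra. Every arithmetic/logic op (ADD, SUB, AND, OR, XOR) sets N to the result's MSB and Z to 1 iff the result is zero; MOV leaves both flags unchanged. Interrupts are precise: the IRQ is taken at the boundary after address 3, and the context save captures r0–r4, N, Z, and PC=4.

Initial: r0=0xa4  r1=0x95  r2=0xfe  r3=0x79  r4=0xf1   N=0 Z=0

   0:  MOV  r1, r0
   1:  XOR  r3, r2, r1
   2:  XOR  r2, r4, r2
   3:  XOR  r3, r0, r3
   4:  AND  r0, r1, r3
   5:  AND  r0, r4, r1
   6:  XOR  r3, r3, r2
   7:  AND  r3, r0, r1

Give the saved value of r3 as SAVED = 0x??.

SAVED = 0xfe

after  0: r0=0xa4 r1=0xa4 r2=0xfe r3=0x79 r4=0xf1  N=0 Z=0
after  1: r0=0xa4 r1=0xa4 r2=0xfe r3=0x5a r4=0xf1  N=0 Z=0
after  2: r0=0xa4 r1=0xa4 r2=0x0f r3=0x5a r4=0xf1  N=0 Z=0
after  3: r0=0xa4 r1=0xa4 r2=0x0f r3=0xfe r4=0xf1  N=1 Z=0
-- IRQ taken; context saved, return-PC = 4 --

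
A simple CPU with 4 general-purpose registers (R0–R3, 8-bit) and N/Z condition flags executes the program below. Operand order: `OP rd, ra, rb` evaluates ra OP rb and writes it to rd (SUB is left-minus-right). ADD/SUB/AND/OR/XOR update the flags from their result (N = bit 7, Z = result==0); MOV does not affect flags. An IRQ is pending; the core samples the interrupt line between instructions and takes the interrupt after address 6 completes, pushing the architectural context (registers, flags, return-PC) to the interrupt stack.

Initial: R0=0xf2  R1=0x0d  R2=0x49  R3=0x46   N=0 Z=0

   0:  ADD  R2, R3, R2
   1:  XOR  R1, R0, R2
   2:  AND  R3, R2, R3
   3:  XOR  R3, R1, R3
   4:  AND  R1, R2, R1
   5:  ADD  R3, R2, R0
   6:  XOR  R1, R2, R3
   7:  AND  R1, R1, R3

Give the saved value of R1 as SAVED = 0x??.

after  0: R0=0xf2 R1=0x0d R2=0x8f R3=0x46  N=1 Z=0
after  1: R0=0xf2 R1=0x7d R2=0x8f R3=0x46  N=0 Z=0
after  2: R0=0xf2 R1=0x7d R2=0x8f R3=0x06  N=0 Z=0
after  3: R0=0xf2 R1=0x7d R2=0x8f R3=0x7b  N=0 Z=0
after  4: R0=0xf2 R1=0x0d R2=0x8f R3=0x7b  N=0 Z=0
after  5: R0=0xf2 R1=0x0d R2=0x8f R3=0x81  N=1 Z=0
after  6: R0=0xf2 R1=0x0e R2=0x8f R3=0x81  N=0 Z=0
-- IRQ taken; context saved, return-PC = 7 --

SAVED = 0x0e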